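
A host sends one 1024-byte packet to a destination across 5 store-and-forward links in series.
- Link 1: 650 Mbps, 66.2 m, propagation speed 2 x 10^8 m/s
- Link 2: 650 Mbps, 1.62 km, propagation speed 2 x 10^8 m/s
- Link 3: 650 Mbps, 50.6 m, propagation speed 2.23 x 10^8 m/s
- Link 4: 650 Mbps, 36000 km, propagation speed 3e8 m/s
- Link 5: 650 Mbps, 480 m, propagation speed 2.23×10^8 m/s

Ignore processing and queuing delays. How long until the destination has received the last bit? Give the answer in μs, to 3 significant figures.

L = 1024 × 8 = 8192 bits.
Transmission delay per hop = L/R = 8192/650000000 = 12.6031 μs; 5 hops → 63.0154 μs.
Propagation delays (d/s per hop): 0.331, 8.1, 0.226906, 120000, 2.15247 μs; sum = 120011 μs.
End-to-end = 120000 μs.

120000 μs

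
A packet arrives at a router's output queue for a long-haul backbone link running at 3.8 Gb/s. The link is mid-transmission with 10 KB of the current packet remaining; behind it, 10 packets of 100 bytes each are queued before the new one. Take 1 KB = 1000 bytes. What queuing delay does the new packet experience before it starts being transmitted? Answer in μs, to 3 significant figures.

23.2 μs

Each queued packet: L/R = 800/3800000000 = 0.210526 μs.
10 queued → 2.10526 μs.
Plus remaining 80000 bits of current packet: 21.0526 μs.
Queuing delay = 23.2 μs.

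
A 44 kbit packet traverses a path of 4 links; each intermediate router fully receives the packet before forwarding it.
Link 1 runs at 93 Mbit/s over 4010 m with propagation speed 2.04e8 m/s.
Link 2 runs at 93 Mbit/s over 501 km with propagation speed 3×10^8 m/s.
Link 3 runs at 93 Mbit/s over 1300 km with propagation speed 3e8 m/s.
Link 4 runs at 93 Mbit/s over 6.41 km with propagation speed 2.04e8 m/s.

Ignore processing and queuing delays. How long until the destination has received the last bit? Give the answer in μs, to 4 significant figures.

7947 μs

L = 44000 bits.
Transmission delay per hop = L/R = 44000/93000000 = 473.118 μs; 4 hops → 1892.47 μs.
Propagation delays (d/s per hop): 19.6569, 1670, 4333.33, 31.4216 μs; sum = 6054.41 μs.
End-to-end = 7947 μs.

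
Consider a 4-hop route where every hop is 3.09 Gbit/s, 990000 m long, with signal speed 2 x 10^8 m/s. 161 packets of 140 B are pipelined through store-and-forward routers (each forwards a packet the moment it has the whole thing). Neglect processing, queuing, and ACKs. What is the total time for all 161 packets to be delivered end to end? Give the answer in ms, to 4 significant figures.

19.86 ms

Per-hop transmission t_tx = L/R = 1120/3090000000 = 0.00036246 ms.
Per-hop propagation t_prop = 990000/200000000 = 4.95 ms.
Pipeline fill: first packet needs 4·t_tx to clear all hops; remaining 160 packets each add one t_tx.
Total = (4+161-1)·t_tx + 4·t_prop = 164·0.00036246 + 4·4.95 = 19.86 ms.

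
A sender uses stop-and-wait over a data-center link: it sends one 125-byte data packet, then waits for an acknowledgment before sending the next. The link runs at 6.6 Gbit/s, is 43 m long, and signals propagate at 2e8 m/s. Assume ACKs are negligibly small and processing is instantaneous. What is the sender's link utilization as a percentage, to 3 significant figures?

t_tx = L/R = 1000/6600000000 = 1.51515e-07 s.
t_prop = 43/200000000 = 2.15e-07 s; RTT = 4.3e-07 s.
Cycle = t_tx + RTT = 5.81515e-07 s.
Utilization = t_tx / cycle = 1.51515e-07/5.81515e-07 = 26.1 %.

26.1 %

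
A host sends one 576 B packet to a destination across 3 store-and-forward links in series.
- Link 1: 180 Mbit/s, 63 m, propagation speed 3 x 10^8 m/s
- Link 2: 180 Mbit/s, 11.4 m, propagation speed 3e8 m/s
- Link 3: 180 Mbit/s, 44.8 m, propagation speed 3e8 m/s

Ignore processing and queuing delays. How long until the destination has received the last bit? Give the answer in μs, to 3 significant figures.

77.2 μs

L = 576 × 8 = 4608 bits.
Transmission delay per hop = L/R = 4608/180000000 = 25.6 μs; 3 hops → 76.8 μs.
Propagation delays (d/s per hop): 0.21, 0.038, 0.149333 μs; sum = 0.397333 μs.
End-to-end = 77.2 μs.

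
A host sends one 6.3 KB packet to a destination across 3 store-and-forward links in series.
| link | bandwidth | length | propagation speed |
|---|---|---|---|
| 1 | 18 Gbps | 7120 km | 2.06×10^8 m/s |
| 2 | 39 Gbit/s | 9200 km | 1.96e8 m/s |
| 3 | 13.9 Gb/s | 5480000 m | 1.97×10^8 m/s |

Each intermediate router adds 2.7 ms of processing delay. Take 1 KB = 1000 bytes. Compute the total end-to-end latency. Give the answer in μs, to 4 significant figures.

114700 μs

L = 50400 bits.
Transmission delays (L/R per hop): 2.8, 1.29231, 3.6259 μs; sum = 7.71821 μs.
Propagation delays (d/s per hop): 34563.1, 46938.8, 27817.3 μs; sum = 109319 μs.
Processing at 2 router(s): 2 × 2.7 ms = 5400 μs.
End-to-end = 114700 μs.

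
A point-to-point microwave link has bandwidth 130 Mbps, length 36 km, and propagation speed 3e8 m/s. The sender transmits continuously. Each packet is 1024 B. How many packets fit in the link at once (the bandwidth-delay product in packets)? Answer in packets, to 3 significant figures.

Propagation delay = 36000 / 300000000 = 0.00012 s.
BDP = R × t_prop = 130000000 × 0.00012 = 15600 bits.
In packets of 8192 bits: 1.90 packets.

1.90 packets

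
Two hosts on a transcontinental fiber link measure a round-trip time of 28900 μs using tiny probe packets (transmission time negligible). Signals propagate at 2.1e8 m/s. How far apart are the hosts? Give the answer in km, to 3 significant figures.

One-way propagation = RTT/2 = 14450 μs.
d = s × t = 210000000 × 0.01445 = 3030 km.

3030 km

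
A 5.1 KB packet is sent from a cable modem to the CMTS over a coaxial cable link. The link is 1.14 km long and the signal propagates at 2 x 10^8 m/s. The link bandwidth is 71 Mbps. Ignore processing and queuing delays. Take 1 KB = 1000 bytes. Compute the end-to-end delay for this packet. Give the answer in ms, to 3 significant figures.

L = 40800 bits.
Transmission delay = L/R = 40800 / 71000000 = 0.574648 ms.
Propagation delay = d/s = 1140 m / 200000000 m/s = 0.0057 ms.
Total = 0.580 ms.

0.580 ms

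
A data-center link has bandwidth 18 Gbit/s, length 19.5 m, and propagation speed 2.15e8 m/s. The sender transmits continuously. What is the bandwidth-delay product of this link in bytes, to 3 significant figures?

Propagation delay = 19.5 / 215000000 = 9.06977e-08 s.
BDP = R × t_prop = 18000000000 × 9.06977e-08 = 1632.56 bits.
In bytes: 1632.56/8 = 204 bytes.

204 bytes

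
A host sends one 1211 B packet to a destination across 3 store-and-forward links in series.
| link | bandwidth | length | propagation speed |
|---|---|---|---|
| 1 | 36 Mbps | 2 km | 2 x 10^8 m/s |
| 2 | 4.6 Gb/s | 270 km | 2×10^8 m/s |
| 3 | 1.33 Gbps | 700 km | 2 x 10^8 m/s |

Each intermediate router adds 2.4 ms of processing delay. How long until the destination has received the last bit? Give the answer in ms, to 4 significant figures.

9.939 ms

L = 1211 × 8 = 9688 bits.
Transmission delays (L/R per hop): 0.269111, 0.00210609, 0.00728421 ms; sum = 0.278501 ms.
Propagation delays (d/s per hop): 0.01, 1.35, 3.5 ms; sum = 4.86 ms.
Processing at 2 router(s): 2 × 2.4 ms = 4.8 ms.
End-to-end = 9.939 ms.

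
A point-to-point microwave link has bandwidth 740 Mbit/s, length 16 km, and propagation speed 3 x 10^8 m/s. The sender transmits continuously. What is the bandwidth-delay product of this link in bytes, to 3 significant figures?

4930 bytes

Propagation delay = 16000 / 300000000 = 5.33333e-05 s.
BDP = R × t_prop = 740000000 × 5.33333e-05 = 39466.7 bits.
In bytes: 39466.7/8 = 4930 bytes.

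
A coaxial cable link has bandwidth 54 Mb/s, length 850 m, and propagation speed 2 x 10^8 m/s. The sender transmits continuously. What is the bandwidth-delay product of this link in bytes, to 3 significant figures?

Propagation delay = 850 / 200000000 = 4.25e-06 s.
BDP = R × t_prop = 54000000 × 4.25e-06 = 229.5 bits.
In bytes: 229.5/8 = 28.7 bytes.

28.7 bytes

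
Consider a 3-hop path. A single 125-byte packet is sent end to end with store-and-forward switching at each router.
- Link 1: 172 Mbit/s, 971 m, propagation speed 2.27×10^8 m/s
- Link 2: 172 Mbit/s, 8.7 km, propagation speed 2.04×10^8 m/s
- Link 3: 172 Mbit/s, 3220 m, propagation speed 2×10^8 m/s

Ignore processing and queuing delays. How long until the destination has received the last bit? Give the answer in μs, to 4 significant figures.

L = 125 × 8 = 1000 bits.
Transmission delay per hop = L/R = 1000/172000000 = 5.81395 μs; 3 hops → 17.4419 μs.
Propagation delays (d/s per hop): 4.27753, 42.6471, 16.1 μs; sum = 63.0246 μs.
End-to-end = 80.47 μs.

80.47 μs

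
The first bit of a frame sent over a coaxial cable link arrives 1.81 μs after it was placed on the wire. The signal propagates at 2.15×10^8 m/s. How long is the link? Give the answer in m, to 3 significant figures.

d = s × t_prop = 215000000 × 1.81e-06 = 389 m.

389 m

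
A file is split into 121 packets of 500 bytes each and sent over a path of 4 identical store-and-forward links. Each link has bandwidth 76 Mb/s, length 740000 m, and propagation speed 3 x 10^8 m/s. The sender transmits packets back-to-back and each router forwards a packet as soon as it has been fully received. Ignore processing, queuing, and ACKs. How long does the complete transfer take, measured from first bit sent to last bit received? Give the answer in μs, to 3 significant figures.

16400 μs

Per-hop transmission t_tx = L/R = 4000/76000000 = 52.6316 μs.
Per-hop propagation t_prop = 740000/300000000 = 2466.67 μs.
Pipeline fill: first packet needs 4·t_tx to clear all hops; remaining 120 packets each add one t_tx.
Total = (4+121-1)·t_tx + 4·t_prop = 124·52.6316 + 4·2466.67 = 16400 μs.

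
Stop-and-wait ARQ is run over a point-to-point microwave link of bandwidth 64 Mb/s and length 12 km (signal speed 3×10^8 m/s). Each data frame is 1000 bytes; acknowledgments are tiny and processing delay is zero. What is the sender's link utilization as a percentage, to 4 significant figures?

t_tx = L/R = 8000/64000000 = 0.000125 s.
t_prop = 12000/300000000 = 4e-05 s; RTT = 8e-05 s.
Cycle = t_tx + RTT = 0.000205 s.
Utilization = t_tx / cycle = 0.000125/0.000205 = 60.98 %.

60.98 %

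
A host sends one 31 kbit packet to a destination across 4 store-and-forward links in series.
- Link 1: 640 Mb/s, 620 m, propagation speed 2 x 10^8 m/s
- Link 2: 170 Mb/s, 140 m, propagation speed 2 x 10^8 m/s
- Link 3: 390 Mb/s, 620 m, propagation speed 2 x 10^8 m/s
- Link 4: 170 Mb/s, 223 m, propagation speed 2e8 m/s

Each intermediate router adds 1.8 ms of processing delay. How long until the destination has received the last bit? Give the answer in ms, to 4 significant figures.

5.901 ms

L = 31000 bits.
Transmission delays (L/R per hop): 0.0484375, 0.182353, 0.0794872, 0.182353 ms; sum = 0.492631 ms.
Propagation delays (d/s per hop): 0.0031, 0.0007, 0.0031, 0.001115 ms; sum = 0.008015 ms.
Processing at 3 router(s): 3 × 1.8 ms = 5.4 ms.
End-to-end = 5.901 ms.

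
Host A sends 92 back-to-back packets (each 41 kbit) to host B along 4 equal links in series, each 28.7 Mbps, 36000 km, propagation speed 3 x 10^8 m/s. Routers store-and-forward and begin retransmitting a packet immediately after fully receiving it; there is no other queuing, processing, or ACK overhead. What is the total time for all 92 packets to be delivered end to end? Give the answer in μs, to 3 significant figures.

Per-hop transmission t_tx = L/R = 41000/28700000 = 1428.57 μs.
Per-hop propagation t_prop = 36000000/300000000 = 120000 μs.
Pipeline fill: first packet needs 4·t_tx to clear all hops; remaining 91 packets each add one t_tx.
Total = (4+92-1)·t_tx + 4·t_prop = 95·1428.57 + 4·120000 = 616000 μs.

616000 μs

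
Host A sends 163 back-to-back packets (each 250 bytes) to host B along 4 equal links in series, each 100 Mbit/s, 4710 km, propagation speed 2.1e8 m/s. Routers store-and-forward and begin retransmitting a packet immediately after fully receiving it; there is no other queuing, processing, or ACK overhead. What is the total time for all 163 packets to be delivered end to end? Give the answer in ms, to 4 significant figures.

93.03 ms

Per-hop transmission t_tx = L/R = 2000/100000000 = 0.02 ms.
Per-hop propagation t_prop = 4710000/210000000 = 22.4286 ms.
Pipeline fill: first packet needs 4·t_tx to clear all hops; remaining 162 packets each add one t_tx.
Total = (4+163-1)·t_tx + 4·t_prop = 166·0.02 + 4·22.4286 = 93.03 ms.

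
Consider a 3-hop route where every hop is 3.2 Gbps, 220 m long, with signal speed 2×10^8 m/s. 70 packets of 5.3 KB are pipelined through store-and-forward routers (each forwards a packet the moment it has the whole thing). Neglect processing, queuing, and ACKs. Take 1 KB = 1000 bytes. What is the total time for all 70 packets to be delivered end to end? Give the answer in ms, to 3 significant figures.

Per-hop transmission t_tx = L/R = 42400/3200000000 = 0.01325 ms.
Per-hop propagation t_prop = 220/200000000 = 0.0011 ms.
Pipeline fill: first packet needs 3·t_tx to clear all hops; remaining 69 packets each add one t_tx.
Total = (3+70-1)·t_tx + 3·t_prop = 72·0.01325 + 3·0.0011 = 0.957 ms.

0.957 ms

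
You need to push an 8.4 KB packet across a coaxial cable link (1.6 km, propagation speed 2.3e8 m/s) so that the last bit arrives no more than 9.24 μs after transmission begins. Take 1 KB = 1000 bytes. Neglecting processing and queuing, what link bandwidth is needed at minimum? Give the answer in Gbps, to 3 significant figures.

L = 67200 bits.
Propagation delay = 1600 / 2.3e+08 = 6.95652 μs.
Transmission budget = 9.24 − 6.95652 = 2.28348 μs.
R ≥ L / t_tx = 67200 bits / 2.28348e-06 s = 29.4 Gbps.

29.4 Gbps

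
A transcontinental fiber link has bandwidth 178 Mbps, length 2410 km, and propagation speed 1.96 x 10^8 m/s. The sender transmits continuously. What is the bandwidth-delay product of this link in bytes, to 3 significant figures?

Propagation delay = 2410000 / 196000000 = 0.0122959 s.
BDP = R × t_prop = 178000000 × 0.0122959 = 2188670 bits.
In bytes: 2188670/8 = 274000 bytes.

274000 bytes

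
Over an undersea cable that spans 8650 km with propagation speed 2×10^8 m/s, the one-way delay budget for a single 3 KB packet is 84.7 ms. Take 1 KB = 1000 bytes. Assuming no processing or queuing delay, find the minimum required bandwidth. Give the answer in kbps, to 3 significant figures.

579 kbps

L = 24000 bits.
Propagation delay = 8650000 / 200000000 = 43.25 ms.
Transmission budget = 84.7 − 43.25 = 41.45 ms.
R ≥ L / t_tx = 24000 bits / 0.04145 s = 579 kbps.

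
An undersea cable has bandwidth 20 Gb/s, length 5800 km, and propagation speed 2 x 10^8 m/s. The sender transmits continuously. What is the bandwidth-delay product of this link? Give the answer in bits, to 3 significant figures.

Propagation delay = 5800000 / 200000000 = 0.029 s.
BDP = R × t_prop = 20000000000 × 0.029 = 580000000 bits.

580000000 bits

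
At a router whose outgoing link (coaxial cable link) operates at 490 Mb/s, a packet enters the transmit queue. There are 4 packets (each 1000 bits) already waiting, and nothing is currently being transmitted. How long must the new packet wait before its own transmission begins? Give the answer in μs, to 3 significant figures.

8.16 μs

Each queued packet: L/R = 1000/490000000 = 2.04082 μs.
4 queued → 8.16327 μs.
Queuing delay = 8.16 μs.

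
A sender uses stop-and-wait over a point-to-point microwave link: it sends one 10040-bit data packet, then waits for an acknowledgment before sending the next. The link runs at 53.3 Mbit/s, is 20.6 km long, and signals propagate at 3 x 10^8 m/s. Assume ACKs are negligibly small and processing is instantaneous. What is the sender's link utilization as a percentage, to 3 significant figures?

t_tx = L/R = 10040/53300000 = 0.000188368 s.
t_prop = 20600/300000000 = 6.86667e-05 s; RTT = 0.000137333 s.
Cycle = t_tx + RTT = 0.000325701 s.
Utilization = t_tx / cycle = 0.000188368/0.000325701 = 57.8 %.

57.8 %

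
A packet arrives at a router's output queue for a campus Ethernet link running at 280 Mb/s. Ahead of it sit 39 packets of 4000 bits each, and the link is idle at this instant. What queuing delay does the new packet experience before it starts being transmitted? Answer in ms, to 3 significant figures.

0.557 ms

Each queued packet: L/R = 4000/280000000 = 0.0142857 ms.
39 queued → 0.557143 ms.
Queuing delay = 0.557 ms.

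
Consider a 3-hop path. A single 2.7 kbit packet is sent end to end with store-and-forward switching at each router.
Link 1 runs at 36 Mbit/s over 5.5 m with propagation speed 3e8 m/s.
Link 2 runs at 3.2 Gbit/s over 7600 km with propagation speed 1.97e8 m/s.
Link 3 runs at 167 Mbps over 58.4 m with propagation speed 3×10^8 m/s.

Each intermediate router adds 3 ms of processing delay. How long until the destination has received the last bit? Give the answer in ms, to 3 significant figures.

44.7 ms

L = 2700 bits.
Transmission delays (L/R per hop): 0.075, 0.00084375, 0.0161677 ms; sum = 0.0920114 ms.
Propagation delays (d/s per hop): 1.83333e-05, 38.5787, 0.000194667 ms; sum = 38.5789 ms.
Processing at 2 router(s): 2 × 3 ms = 6 ms.
End-to-end = 44.7 ms.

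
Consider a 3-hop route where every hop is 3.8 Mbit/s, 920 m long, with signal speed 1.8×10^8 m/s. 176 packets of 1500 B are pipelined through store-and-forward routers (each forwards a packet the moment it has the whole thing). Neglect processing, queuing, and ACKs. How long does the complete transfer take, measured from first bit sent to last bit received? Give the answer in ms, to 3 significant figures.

Per-hop transmission t_tx = L/R = 12000/3800000 = 3.15789 ms.
Per-hop propagation t_prop = 920/180000000 = 0.00511111 ms.
Pipeline fill: first packet needs 3·t_tx to clear all hops; remaining 175 packets each add one t_tx.
Total = (3+176-1)·t_tx + 3·t_prop = 178·3.15789 + 3·0.00511111 = 562 ms.

562 ms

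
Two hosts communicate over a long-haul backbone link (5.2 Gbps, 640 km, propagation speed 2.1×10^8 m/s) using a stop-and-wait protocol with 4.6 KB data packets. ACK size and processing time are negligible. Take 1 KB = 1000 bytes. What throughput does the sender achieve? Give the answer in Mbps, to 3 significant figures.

t_tx = L/R = 36800/5200000000 = 7.07692e-06 s.
t_prop = 640000/210000000 = 0.00304762 s; RTT = 0.00609524 s.
Cycle = t_tx + RTT = 0.00610232 s.
Throughput = L / cycle = 36800 / 0.00610232 = 6.03 Mbps.

6.03 Mbps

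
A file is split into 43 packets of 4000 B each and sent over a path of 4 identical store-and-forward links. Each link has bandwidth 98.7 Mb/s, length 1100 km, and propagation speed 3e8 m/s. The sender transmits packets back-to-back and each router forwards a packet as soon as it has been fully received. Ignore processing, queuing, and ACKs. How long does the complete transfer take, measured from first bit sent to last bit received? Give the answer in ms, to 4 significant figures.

29.58 ms

Per-hop transmission t_tx = L/R = 32000/98700000 = 0.324215 ms.
Per-hop propagation t_prop = 1100000/300000000 = 3.66667 ms.
Pipeline fill: first packet needs 4·t_tx to clear all hops; remaining 42 packets each add one t_tx.
Total = (4+43-1)·t_tx + 4·t_prop = 46·0.324215 + 4·3.66667 = 29.58 ms.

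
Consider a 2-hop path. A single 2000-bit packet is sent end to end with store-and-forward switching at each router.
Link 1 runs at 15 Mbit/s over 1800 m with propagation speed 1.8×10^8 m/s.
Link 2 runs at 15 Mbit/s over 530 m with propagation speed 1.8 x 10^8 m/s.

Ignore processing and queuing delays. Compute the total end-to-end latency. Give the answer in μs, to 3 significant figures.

Transmission delay per hop = L/R = 2000/15000000 = 133.333 μs; 2 hops → 266.667 μs.
Propagation delays (d/s per hop): 10, 2.94444 μs; sum = 12.9444 μs.
End-to-end = 280 μs.

280 μs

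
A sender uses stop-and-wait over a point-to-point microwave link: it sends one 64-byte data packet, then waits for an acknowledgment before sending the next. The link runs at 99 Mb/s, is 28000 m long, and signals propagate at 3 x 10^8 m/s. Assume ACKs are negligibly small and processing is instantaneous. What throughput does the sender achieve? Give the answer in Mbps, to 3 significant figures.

t_tx = L/R = 512/99000000 = 5.17172e-06 s.
t_prop = 28000/300000000 = 9.33333e-05 s; RTT = 0.000186667 s.
Cycle = t_tx + RTT = 0.000191838 s.
Throughput = L / cycle = 512 / 0.000191838 = 2.67 Mbps.

2.67 Mbps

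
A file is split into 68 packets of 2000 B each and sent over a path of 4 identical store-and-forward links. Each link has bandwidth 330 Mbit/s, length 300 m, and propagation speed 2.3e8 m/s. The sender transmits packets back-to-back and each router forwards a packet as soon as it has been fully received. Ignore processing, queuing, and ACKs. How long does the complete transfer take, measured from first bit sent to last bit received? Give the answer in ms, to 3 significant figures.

3.45 ms

Per-hop transmission t_tx = L/R = 16000/330000000 = 0.0484848 ms.
Per-hop propagation t_prop = 300/2.3e+08 = 0.00130435 ms.
Pipeline fill: first packet needs 4·t_tx to clear all hops; remaining 67 packets each add one t_tx.
Total = (4+68-1)·t_tx + 4·t_prop = 71·0.0484848 + 4·0.00130435 = 3.45 ms.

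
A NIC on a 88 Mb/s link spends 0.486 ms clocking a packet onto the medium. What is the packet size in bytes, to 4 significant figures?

5346 bytes

L = R × t_tx = 88000000 b/s × 0.000486 s = 42768 bits.
In bytes: 42768 / 8 = 5346 bytes.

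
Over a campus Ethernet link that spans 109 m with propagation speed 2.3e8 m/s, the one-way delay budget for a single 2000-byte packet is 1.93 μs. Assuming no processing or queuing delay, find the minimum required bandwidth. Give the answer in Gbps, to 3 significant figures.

11.0 Gbps

L = 16000 bits.
Propagation delay = 109 / 2.3e+08 = 0.473913 μs.
Transmission budget = 1.93 − 0.473913 = 1.45609 μs.
R ≥ L / t_tx = 16000 bits / 1.45609e-06 s = 11.0 Gbps.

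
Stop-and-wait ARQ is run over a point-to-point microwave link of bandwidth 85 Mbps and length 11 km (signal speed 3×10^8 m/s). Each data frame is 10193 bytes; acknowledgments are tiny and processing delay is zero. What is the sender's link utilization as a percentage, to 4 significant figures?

92.90 %

t_tx = L/R = 81544/85000000 = 0.000959341 s.
t_prop = 11000/300000000 = 3.66667e-05 s; RTT = 7.33333e-05 s.
Cycle = t_tx + RTT = 0.00103267 s.
Utilization = t_tx / cycle = 0.000959341/0.00103267 = 92.90 %.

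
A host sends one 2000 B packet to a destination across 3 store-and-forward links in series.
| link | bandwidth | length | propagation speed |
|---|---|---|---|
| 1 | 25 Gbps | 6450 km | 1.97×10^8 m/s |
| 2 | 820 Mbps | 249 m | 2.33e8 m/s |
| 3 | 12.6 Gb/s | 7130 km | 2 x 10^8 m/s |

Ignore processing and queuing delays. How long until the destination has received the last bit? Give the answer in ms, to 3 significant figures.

L = 2000 × 8 = 16000 bits.
Transmission delays (L/R per hop): 0.00064, 0.0195122, 0.00126984 ms; sum = 0.021422 ms.
Propagation delays (d/s per hop): 32.7411, 0.00106867, 35.65 ms; sum = 68.3922 ms.
End-to-end = 68.4 ms.

68.4 ms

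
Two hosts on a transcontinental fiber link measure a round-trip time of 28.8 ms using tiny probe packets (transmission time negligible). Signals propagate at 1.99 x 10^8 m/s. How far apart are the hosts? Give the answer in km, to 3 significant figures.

One-way propagation = RTT/2 = 14.4 ms.
d = s × t = 199000000 × 0.0144 = 2870 km.

2870 km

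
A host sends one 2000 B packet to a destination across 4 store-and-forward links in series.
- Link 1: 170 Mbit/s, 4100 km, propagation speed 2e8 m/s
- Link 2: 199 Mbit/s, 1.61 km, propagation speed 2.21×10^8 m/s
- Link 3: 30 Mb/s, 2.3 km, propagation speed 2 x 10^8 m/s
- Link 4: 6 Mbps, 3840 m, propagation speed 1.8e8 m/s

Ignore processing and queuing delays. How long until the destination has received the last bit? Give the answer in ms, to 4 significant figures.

23.91 ms

L = 2000 × 8 = 16000 bits.
Transmission delays (L/R per hop): 0.0941176, 0.080402, 0.533333, 2.66667 ms; sum = 3.37452 ms.
Propagation delays (d/s per hop): 20.5, 0.00728507, 0.0115, 0.0213333 ms; sum = 20.5401 ms.
End-to-end = 23.91 ms.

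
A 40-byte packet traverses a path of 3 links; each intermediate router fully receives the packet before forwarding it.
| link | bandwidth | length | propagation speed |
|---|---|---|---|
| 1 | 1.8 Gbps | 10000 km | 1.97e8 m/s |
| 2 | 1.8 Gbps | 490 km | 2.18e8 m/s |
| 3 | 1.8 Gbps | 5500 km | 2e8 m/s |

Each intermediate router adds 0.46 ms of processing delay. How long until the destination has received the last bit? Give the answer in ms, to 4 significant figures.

L = 40 × 8 = 320 bits.
Transmission delay per hop = L/R = 320/1800000000 = 0.000177778 ms; 3 hops → 0.000533333 ms.
Propagation delays (d/s per hop): 50.7614, 2.24771, 27.5 ms; sum = 80.5091 ms.
Processing at 2 router(s): 2 × 0.46 ms = 0.92 ms.
End-to-end = 81.43 ms.

81.43 ms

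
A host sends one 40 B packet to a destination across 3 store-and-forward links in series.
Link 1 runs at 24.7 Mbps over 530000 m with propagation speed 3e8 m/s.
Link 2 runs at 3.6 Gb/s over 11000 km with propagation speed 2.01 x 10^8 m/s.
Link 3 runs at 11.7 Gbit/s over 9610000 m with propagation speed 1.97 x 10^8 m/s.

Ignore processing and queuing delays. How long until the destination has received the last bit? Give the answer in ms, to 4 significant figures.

L = 40 × 8 = 320 bits.
Transmission delays (L/R per hop): 0.0129555, 8.88889e-05, 2.73504e-05 ms; sum = 0.0130717 ms.
Propagation delays (d/s per hop): 1.76667, 54.7264, 48.7817 ms; sum = 105.275 ms.
End-to-end = 105.3 ms.

105.3 ms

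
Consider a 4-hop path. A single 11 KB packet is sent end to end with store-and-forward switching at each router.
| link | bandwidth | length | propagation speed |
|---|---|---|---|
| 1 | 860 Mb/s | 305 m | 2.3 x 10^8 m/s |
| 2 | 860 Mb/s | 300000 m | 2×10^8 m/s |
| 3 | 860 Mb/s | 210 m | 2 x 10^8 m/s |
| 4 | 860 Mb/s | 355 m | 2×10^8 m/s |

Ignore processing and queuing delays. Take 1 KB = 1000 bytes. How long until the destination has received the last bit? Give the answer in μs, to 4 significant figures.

L = 88000 bits.
Transmission delay per hop = L/R = 88000/860000000 = 102.326 μs; 4 hops → 409.302 μs.
Propagation delays (d/s per hop): 1.32609, 1500, 1.05, 1.775 μs; sum = 1504.15 μs.
End-to-end = 1913 μs.

1913 μs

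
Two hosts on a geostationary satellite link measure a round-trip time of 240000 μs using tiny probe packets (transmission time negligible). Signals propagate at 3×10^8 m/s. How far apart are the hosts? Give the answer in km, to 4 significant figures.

36000 km

One-way propagation = RTT/2 = 120000 μs.
d = s × t = 300000000 × 0.12 = 36000 km.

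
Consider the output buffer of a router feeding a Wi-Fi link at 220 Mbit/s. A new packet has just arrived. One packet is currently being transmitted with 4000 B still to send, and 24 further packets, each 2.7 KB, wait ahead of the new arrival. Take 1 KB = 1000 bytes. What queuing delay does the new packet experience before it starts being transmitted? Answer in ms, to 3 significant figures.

Each queued packet: L/R = 21600/220000000 = 0.0981818 ms.
24 queued → 2.35636 ms.
Plus remaining 32000 bits of current packet: 0.145455 ms.
Queuing delay = 2.50 ms.

2.50 ms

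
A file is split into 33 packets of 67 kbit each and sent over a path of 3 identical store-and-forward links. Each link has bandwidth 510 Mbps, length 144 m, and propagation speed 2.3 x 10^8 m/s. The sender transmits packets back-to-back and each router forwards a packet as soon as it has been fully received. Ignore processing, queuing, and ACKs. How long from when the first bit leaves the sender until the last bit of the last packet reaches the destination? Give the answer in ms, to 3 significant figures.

Per-hop transmission t_tx = L/R = 67000/510000000 = 0.131373 ms.
Per-hop propagation t_prop = 144/2.3e+08 = 0.000626087 ms.
Pipeline fill: first packet needs 3·t_tx to clear all hops; remaining 32 packets each add one t_tx.
Total = (3+33-1)·t_tx + 3·t_prop = 35·0.131373 + 3·0.000626087 = 4.60 ms.

4.60 ms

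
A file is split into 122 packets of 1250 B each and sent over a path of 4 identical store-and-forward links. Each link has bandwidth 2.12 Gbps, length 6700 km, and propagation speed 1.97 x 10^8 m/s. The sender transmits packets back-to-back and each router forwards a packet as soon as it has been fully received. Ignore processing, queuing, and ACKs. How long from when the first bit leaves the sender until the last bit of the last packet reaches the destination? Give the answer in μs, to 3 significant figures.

137000 μs

Per-hop transmission t_tx = L/R = 10000/2120000000 = 4.71698 μs.
Per-hop propagation t_prop = 6700000/197000000 = 34010.2 μs.
Pipeline fill: first packet needs 4·t_tx to clear all hops; remaining 121 packets each add one t_tx.
Total = (4+122-1)·t_tx + 4·t_prop = 125·4.71698 + 4·34010.2 = 137000 μs.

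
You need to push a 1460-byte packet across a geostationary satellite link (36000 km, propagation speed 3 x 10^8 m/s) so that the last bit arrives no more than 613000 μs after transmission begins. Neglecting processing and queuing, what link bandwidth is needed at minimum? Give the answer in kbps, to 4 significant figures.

23.69 kbps

L = 11680 bits.
Propagation delay = 36000000 / 300000000 = 120000 μs.
Transmission budget = 613000 − 120000 = 493000 μs.
R ≥ L / t_tx = 11680 bits / 0.493 s = 23.69 kbps.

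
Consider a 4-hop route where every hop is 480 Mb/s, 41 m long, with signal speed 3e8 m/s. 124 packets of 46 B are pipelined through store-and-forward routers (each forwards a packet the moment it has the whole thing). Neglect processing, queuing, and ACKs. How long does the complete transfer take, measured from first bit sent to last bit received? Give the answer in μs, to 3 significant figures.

97.9 μs

Per-hop transmission t_tx = L/R = 368/480000000 = 0.766667 μs.
Per-hop propagation t_prop = 41/300000000 = 0.136667 μs.
Pipeline fill: first packet needs 4·t_tx to clear all hops; remaining 123 packets each add one t_tx.
Total = (4+124-1)·t_tx + 4·t_prop = 127·0.766667 + 4·0.136667 = 97.9 μs.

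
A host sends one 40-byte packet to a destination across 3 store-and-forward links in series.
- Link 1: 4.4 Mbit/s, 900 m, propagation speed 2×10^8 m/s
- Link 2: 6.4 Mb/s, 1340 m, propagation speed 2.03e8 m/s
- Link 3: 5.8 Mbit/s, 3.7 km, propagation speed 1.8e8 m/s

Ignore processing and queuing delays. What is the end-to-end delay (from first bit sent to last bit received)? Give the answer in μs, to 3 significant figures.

210 μs

L = 40 × 8 = 320 bits.
Transmission delays (L/R per hop): 72.7273, 50, 55.1724 μs; sum = 177.9 μs.
Propagation delays (d/s per hop): 4.5, 6.60099, 20.5556 μs; sum = 31.6565 μs.
End-to-end = 210 μs.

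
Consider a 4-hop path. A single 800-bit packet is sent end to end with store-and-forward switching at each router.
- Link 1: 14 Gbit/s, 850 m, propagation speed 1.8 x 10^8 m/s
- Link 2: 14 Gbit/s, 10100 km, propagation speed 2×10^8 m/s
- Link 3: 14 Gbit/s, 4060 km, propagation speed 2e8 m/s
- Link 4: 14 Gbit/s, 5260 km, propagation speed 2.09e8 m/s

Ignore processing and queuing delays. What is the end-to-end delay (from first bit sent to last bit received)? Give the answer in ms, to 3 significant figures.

96.0 ms

Transmission delay per hop = L/R = 800/14000000000 = 5.71429e-05 ms; 4 hops → 0.000228571 ms.
Propagation delays (d/s per hop): 0.00472222, 50.5, 20.3, 25.1675 ms; sum = 95.9722 ms.
End-to-end = 96.0 ms.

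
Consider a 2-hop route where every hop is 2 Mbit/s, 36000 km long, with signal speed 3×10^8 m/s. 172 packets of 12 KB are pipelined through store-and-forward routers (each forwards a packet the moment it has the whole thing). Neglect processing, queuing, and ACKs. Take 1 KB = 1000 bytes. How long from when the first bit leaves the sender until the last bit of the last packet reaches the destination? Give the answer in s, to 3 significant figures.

8.54 s

Per-hop transmission t_tx = L/R = 96000/2000000 = 0.048 s.
Per-hop propagation t_prop = 36000000/300000000 = 0.12 s.
Pipeline fill: first packet needs 2·t_tx to clear all hops; remaining 171 packets each add one t_tx.
Total = (2+172-1)·t_tx + 2·t_prop = 173·0.048 + 2·0.12 = 8.54 s.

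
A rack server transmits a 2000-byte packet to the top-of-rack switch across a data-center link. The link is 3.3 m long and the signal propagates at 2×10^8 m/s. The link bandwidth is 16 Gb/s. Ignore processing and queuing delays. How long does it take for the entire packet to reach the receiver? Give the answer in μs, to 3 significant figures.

1.02 μs

L = 2000 × 8 = 16000 bits.
Transmission delay = L/R = 16000 / 16000000000 = 1 μs.
Propagation delay = d/s = 3.3 m / 200000000 m/s = 0.0165 μs.
Total = 1.02 μs.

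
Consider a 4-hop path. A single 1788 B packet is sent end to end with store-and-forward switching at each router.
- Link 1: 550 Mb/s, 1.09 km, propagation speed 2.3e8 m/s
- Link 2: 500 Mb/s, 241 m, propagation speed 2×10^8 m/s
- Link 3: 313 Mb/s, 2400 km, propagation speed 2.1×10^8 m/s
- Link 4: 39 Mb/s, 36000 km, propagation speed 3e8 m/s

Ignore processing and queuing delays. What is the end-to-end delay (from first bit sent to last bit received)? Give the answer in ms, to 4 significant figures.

131.9 ms

L = 1788 × 8 = 14304 bits.
Transmission delays (L/R per hop): 0.0260073, 0.028608, 0.0456997, 0.366769 ms; sum = 0.467084 ms.
Propagation delays (d/s per hop): 0.00473913, 0.001205, 11.4286, 120 ms; sum = 131.435 ms.
End-to-end = 131.9 ms.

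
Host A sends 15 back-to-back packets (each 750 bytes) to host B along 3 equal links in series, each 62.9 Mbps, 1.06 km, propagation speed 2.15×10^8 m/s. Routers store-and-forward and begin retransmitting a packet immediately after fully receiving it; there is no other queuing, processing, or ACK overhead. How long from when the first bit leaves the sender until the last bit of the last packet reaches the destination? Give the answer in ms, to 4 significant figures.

1.636 ms

Per-hop transmission t_tx = L/R = 6000/62900000 = 0.0953895 ms.
Per-hop propagation t_prop = 1060/215000000 = 0.00493023 ms.
Pipeline fill: first packet needs 3·t_tx to clear all hops; remaining 14 packets each add one t_tx.
Total = (3+15-1)·t_tx + 3·t_prop = 17·0.0953895 + 3·0.00493023 = 1.636 ms.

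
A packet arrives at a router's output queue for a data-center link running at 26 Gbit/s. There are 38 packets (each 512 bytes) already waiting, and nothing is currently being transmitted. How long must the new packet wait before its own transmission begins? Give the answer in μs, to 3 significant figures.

Each queued packet: L/R = 4096/26000000000 = 0.157538 μs.
38 queued → 5.98646 μs.
Queuing delay = 5.99 μs.

5.99 μs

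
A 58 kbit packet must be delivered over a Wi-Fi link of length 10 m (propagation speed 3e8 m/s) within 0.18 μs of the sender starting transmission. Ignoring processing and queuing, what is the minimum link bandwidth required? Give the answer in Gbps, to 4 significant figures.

395.5 Gbps

Propagation delay = 10 / 300000000 = 0.0333333 μs.
Transmission budget = 0.18 − 0.0333333 = 0.146667 μs.
R ≥ L / t_tx = 58000 bits / 1.46667e-07 s = 395.5 Gbps.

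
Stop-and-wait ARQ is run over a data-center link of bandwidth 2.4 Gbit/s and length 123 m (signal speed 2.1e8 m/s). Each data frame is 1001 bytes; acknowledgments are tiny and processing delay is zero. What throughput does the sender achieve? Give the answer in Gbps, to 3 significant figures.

1.78 Gbps

t_tx = L/R = 8008/2400000000 = 3.33667e-06 s.
t_prop = 123/210000000 = 5.85714e-07 s; RTT = 1.17143e-06 s.
Cycle = t_tx + RTT = 4.5081e-06 s.
Throughput = L / cycle = 8008 / 4.5081e-06 = 1.78 Gbps.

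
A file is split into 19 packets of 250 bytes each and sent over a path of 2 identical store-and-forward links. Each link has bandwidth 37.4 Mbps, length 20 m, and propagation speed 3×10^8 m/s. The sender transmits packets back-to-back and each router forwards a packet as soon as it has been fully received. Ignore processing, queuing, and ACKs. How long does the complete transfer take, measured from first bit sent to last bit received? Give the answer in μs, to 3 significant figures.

Per-hop transmission t_tx = L/R = 2000/37400000 = 53.4759 μs.
Per-hop propagation t_prop = 20/300000000 = 0.0666667 μs.
Pipeline fill: first packet needs 2·t_tx to clear all hops; remaining 18 packets each add one t_tx.
Total = (2+19-1)·t_tx + 2·t_prop = 20·53.4759 + 2·0.0666667 = 1070 μs.

1070 μs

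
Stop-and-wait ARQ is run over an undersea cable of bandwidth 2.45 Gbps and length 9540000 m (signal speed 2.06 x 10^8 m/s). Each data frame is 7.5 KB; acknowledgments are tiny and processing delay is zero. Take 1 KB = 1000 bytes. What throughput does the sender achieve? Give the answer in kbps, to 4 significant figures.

t_tx = L/R = 60000/2450000000 = 2.44898e-05 s.
t_prop = 9540000/206000000 = 0.0463107 s; RTT = 0.0926214 s.
Cycle = t_tx + RTT = 0.0926458 s.
Throughput = L / cycle = 60000 / 0.0926458 = 647.6 kbps.

647.6 kbps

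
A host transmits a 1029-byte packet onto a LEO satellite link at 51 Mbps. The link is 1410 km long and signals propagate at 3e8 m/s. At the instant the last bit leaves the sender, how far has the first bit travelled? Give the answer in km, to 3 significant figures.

t_tx = L/R = 8232/51000000 = 0.000161412 s.
Distance = s × t_tx = 300000000 × 0.000161412 = 48.4 km.

48.4 km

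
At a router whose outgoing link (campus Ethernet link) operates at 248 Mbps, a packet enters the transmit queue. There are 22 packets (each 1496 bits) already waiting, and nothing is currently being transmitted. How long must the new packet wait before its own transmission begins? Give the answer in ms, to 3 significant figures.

0.133 ms

Each queued packet: L/R = 1496/248000000 = 0.00603226 ms.
22 queued → 0.13271 ms.
Queuing delay = 0.133 ms.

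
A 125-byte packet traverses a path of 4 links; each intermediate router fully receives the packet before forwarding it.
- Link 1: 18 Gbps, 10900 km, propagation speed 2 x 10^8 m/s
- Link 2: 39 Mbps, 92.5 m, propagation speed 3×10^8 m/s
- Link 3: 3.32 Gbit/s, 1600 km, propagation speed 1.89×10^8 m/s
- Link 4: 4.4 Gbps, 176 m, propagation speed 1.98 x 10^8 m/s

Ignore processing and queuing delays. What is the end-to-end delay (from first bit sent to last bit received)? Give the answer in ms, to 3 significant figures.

63.0 ms

L = 125 × 8 = 1000 bits.
Transmission delays (L/R per hop): 5.55556e-05, 0.025641, 0.000301205, 0.000227273 ms; sum = 0.0262251 ms.
Propagation delays (d/s per hop): 54.5, 0.000308333, 8.46561, 0.000888889 ms; sum = 62.9668 ms.
End-to-end = 63.0 ms.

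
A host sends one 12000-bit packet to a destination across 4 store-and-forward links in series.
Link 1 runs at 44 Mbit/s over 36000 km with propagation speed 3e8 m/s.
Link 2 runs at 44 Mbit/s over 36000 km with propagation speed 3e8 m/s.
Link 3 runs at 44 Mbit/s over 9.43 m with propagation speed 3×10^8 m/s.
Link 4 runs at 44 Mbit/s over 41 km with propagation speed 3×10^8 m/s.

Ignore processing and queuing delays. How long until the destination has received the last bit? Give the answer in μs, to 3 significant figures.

Transmission delay per hop = L/R = 12000/44000000 = 272.727 μs; 4 hops → 1090.91 μs.
Propagation delays (d/s per hop): 120000, 120000, 0.0314333, 136.667 μs; sum = 240137 μs.
End-to-end = 241000 μs.

241000 μs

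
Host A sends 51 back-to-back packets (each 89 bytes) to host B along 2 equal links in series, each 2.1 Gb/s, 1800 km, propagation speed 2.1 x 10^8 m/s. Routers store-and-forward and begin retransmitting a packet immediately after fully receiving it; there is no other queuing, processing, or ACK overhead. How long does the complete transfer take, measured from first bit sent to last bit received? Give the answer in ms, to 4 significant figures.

Per-hop transmission t_tx = L/R = 712/2100000000 = 0.000339048 ms.
Per-hop propagation t_prop = 1800000/210000000 = 8.57143 ms.
Pipeline fill: first packet needs 2·t_tx to clear all hops; remaining 50 packets each add one t_tx.
Total = (2+51-1)·t_tx + 2·t_prop = 52·0.000339048 + 2·8.57143 = 17.16 ms.

17.16 ms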